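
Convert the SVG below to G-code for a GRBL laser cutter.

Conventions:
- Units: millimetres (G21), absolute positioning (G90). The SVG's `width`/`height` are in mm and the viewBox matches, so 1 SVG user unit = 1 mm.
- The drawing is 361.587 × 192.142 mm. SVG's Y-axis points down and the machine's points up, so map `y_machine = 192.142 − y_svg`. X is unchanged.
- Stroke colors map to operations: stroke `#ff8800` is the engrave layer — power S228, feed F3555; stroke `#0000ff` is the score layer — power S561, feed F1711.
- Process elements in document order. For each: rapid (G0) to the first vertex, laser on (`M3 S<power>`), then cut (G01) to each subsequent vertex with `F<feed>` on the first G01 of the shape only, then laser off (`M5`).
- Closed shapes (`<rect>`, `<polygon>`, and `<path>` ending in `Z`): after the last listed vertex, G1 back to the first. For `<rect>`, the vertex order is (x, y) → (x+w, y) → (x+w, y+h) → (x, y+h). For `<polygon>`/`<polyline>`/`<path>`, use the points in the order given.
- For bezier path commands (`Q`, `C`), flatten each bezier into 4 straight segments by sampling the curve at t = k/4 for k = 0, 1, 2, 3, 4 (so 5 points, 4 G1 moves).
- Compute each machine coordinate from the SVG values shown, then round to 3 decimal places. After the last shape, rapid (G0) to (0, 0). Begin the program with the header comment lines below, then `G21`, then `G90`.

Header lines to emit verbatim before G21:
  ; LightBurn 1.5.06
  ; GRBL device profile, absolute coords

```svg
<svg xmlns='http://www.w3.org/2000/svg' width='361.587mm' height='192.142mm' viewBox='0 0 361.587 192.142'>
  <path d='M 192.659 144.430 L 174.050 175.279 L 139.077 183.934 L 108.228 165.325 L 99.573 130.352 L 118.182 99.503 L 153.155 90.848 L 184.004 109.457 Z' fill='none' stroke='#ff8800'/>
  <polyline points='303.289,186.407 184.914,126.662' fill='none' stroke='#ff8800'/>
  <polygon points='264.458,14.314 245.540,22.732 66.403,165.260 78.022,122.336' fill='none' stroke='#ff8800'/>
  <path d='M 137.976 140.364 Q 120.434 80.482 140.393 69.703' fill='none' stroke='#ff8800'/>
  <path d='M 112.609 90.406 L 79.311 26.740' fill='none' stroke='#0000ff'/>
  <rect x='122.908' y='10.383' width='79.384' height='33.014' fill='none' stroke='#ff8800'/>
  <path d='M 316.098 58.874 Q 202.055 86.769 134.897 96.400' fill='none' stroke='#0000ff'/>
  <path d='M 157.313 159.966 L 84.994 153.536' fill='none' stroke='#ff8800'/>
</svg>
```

; LightBurn 1.5.06
; GRBL device profile, absolute coords
G21
G90
G0 X192.659 Y47.712
M3 S228
G01 X174.050 Y16.863 F3555
G01 X139.077 Y8.208
G01 X108.228 Y26.817
G01 X99.573 Y61.790
G01 X118.182 Y92.639
G01 X153.155 Y101.294
G01 X184.004 Y82.685
G01 X192.659 Y47.712
M5
G0 X303.289 Y5.735
M3 S228
G01 X184.914 Y65.480 F3555
M5
G0 X264.458 Y177.828
M3 S228
G01 X245.540 Y169.410 F3555
G01 X66.403 Y26.882
G01 X78.022 Y69.806
G01 X264.458 Y177.828
M5
G0 X137.976 Y51.778
M3 S228
G01 X131.549 Y78.650 F3555
G01 X129.809 Y99.384
G01 X132.757 Y113.981
G01 X140.393 Y122.439
M5
G0 X112.609 Y101.736
M3 S561
G01 X79.311 Y165.402 F1711
M5
G0 X122.908 Y181.759
M3 S228
G01 X202.292 Y181.759 F3555
G01 X202.292 Y148.745
G01 X122.908 Y148.745
G01 X122.908 Y181.759
M5
G0 X316.098 Y133.268
M3 S561
G01 X262.007 Y120.462 F1711
G01 X213.776 Y109.939
G01 X171.406 Y101.699
G01 X134.897 Y95.742
M5
G0 X157.313 Y32.176
M3 S228
G01 X84.994 Y38.606 F3555
M5
G0 X0.000 Y0.000

1 u = 1 mm; y_m = 192.142 − y.

[1] `<path>` regular polygon, #ff8800→engrave S228 F3555: (192.659,47.712) → (174.050,16.863) → (139.077,8.208) → (108.228,26.817) → (99.573,61.790) → (118.182,92.639) → (153.155,101.294) → (184.004,82.685) → (192.659,47.712) (closed)

[2] `<polyline>` line segment, #ff8800→engrave S228 F3555: (303.289,5.735) → (184.914,65.480)

[3] `<polygon>` closed polygon, #ff8800→engrave S228 F3555: (264.458,177.828) → (245.540,169.410) → (66.403,26.882) → (78.022,69.806) → (264.458,177.828) (closed)

[4] `<path>` quadratic bezier, #ff8800→engrave S228 F3555: (137.976,51.778) → (131.549,78.650) → (129.809,99.384) → (132.757,113.981) → (140.393,122.439)

[5] `<path>` line segment, #0000ff→score S561 F1711: (112.609,101.736) → (79.311,165.402)

[6] `<rect>` rectangle, #ff8800→engrave S228 F3555: (122.908,181.759) → (202.292,181.759) → (202.292,148.745) → (122.908,148.745) → (122.908,181.759) (closed)

[7] `<path>` quadratic bezier, #0000ff→score S561 F1711: (316.098,133.268) → (262.007,120.462) → (213.776,109.939) → (171.406,101.699) → (134.897,95.742)

[8] `<path>` line segment, #ff8800→engrave S228 F3555: (157.313,32.176) → (84.994,38.606)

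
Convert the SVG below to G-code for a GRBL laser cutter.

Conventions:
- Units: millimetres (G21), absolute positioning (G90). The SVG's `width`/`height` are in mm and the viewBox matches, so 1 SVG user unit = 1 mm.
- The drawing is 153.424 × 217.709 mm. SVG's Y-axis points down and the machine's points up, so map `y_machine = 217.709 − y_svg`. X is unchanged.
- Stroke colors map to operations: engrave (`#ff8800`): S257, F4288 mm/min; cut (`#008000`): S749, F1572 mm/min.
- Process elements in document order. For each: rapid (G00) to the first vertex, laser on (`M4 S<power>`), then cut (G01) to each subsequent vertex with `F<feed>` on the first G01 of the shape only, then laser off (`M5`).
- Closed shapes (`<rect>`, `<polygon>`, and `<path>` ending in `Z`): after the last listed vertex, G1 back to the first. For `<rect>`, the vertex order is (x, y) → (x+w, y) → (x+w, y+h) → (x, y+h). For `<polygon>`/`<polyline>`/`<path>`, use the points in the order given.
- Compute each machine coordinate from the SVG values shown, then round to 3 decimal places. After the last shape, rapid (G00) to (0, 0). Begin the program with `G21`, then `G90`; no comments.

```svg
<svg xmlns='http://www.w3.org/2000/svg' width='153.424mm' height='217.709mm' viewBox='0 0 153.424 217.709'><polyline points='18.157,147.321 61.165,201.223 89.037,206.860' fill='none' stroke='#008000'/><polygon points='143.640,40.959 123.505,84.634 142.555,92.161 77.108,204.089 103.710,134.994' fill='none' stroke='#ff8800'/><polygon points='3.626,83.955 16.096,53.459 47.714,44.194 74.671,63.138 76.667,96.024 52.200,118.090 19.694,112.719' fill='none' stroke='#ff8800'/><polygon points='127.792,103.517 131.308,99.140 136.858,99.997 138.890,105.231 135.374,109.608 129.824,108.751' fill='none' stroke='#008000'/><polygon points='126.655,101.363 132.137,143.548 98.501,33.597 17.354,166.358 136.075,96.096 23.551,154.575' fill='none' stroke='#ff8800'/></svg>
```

G21
G90
G00 X18.157 Y70.388
M4 S749
G01 X61.165 Y16.486 F1572
G01 X89.037 Y10.849
M5
G00 X143.640 Y176.750
M4 S257
G01 X123.505 Y133.075 F4288
G01 X142.555 Y125.548
G01 X77.108 Y13.620
G01 X103.710 Y82.715
G01 X143.640 Y176.750
M5
G00 X3.626 Y133.754
M4 S257
G01 X16.096 Y164.250 F4288
G01 X47.714 Y173.515
G01 X74.671 Y154.571
G01 X76.667 Y121.685
G01 X52.200 Y99.619
G01 X19.694 Y104.990
G01 X3.626 Y133.754
M5
G00 X127.792 Y114.192
M4 S749
G01 X131.308 Y118.569 F1572
G01 X136.858 Y117.712
G01 X138.890 Y112.478
G01 X135.374 Y108.101
G01 X129.824 Y108.958
G01 X127.792 Y114.192
M5
G00 X126.655 Y116.346
M4 S257
G01 X132.137 Y74.161 F4288
G01 X98.501 Y184.112
G01 X17.354 Y51.351
G01 X136.075 Y121.613
G01 X23.551 Y63.134
G01 X126.655 Y116.346
M5
G00 X0.000 Y0.000

viewBox `0 0 153.424 217.709` with mm width/height → 1 unit = 1 mm. Flip: y_m = 217.709 − y_svg.

**Shape 1** — `<polyline>` open polyline, stroke `#008000` → cut (S749, F1572). Machine vertices: (18.157,70.388) → (61.165,16.486) → (89.037,10.849). Open path.

**Shape 2** — `<polygon>` closed polygon, stroke `#ff8800` → engrave (S257, F4288). Machine vertices: (143.640,176.750) → (123.505,133.075) → (142.555,125.548) → (77.108,13.620) → (103.710,82.715) → (143.640,176.750). Closed: final G1 returns to the first vertex.

**Shape 3** — `<polygon>` regular polygon, stroke `#ff8800` → engrave (S257, F4288). Machine vertices: (3.626,133.754) → (16.096,164.250) → (47.714,173.515) → (74.671,154.571) → (76.667,121.685) → (52.200,99.619) → (19.694,104.990) → (3.626,133.754). Closed: final G1 returns to the first vertex.

**Shape 4** — `<polygon>` regular polygon, stroke `#008000` → cut (S749, F1572). Machine vertices: (127.792,114.192) → (131.308,118.569) → (136.858,117.712) → (138.890,112.478) → (135.374,108.101) → (129.824,108.958) → (127.792,114.192). Closed: final G1 returns to the first vertex.

**Shape 5** — `<polygon>` closed polygon, stroke `#ff8800` → engrave (S257, F4288). Machine vertices: (126.655,116.346) → (132.137,74.161) → (98.501,184.112) → (17.354,51.351) → (136.075,121.613) → (23.551,63.134) → (126.655,116.346). Closed: final G1 returns to the first vertex.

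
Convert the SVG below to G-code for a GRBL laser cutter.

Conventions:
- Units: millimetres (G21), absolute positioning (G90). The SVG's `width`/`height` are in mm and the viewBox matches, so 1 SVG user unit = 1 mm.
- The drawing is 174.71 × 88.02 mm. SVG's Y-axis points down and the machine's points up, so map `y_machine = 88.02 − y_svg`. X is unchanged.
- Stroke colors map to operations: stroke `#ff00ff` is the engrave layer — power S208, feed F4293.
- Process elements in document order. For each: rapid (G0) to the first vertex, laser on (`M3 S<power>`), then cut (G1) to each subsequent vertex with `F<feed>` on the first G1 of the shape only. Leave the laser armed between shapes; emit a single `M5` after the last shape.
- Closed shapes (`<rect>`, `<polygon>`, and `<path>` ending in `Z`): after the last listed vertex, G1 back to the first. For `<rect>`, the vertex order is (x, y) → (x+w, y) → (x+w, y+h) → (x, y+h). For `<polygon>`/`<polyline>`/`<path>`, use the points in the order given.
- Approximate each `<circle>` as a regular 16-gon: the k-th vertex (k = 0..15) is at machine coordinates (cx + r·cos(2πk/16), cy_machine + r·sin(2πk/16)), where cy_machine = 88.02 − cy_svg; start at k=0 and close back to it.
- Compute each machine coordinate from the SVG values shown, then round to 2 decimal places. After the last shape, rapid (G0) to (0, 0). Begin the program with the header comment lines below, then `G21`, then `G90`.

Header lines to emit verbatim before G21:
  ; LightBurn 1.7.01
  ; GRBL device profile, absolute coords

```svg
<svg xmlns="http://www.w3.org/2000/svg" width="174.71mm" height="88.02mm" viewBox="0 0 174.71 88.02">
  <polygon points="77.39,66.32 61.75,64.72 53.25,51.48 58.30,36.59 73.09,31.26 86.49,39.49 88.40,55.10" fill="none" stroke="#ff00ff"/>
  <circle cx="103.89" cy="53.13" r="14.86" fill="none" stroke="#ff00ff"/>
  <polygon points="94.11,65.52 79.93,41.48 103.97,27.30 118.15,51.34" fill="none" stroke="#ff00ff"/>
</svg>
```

1 u = 1 mm; y_m = 88.02 − y.

[1] `<polygon>` regular polygon, #ff00ff→engrave S208 F4293: (77.39,21.70) → (61.75,23.30) → (53.25,36.54) → (58.30,51.43) → (73.09,56.76) → (86.49,48.53) → (88.40,32.92) → (77.39,21.70) (closed)

[2] `<circle>` circle, #ff00ff→engrave S208 F4293: (118.75,34.89) → (117.62,40.58) → (114.40,45.40) → (109.58,48.62) → (103.89,49.75) → (98.20,48.62) → (93.38,45.40) → (90.16,40.58) → (89.03,34.89) → (90.16,29.20) → (93.38,24.38) → (98.20,21.16) → (103.89,20.03) → (109.58,21.16) → (114.40,24.38) → (117.62,29.20) → (118.75,34.89) (closed)

[3] `<polygon>` regular polygon, #ff00ff→engrave S208 F4293: (94.11,22.50) → (79.93,46.54) → (103.97,60.72) → (118.15,36.68) → (94.11,22.50) (closed)

; LightBurn 1.7.01
; GRBL device profile, absolute coords
G21
G90
G0 X77.39 Y21.70
M3 S208
G1 X61.75 Y23.30 F4293
G1 X53.25 Y36.54
G1 X58.30 Y51.43
G1 X73.09 Y56.76
G1 X86.49 Y48.53
G1 X88.40 Y32.92
G1 X77.39 Y21.70
G0 X118.75 Y34.89
M3 S208
G1 X117.62 Y40.58 F4293
G1 X114.40 Y45.40
G1 X109.58 Y48.62
G1 X103.89 Y49.75
G1 X98.20 Y48.62
G1 X93.38 Y45.40
G1 X90.16 Y40.58
G1 X89.03 Y34.89
G1 X90.16 Y29.20
G1 X93.38 Y24.38
G1 X98.20 Y21.16
G1 X103.89 Y20.03
G1 X109.58 Y21.16
G1 X114.40 Y24.38
G1 X117.62 Y29.20
G1 X118.75 Y34.89
G0 X94.11 Y22.50
M3 S208
G1 X79.93 Y46.54 F4293
G1 X103.97 Y60.72
G1 X118.15 Y36.68
G1 X94.11 Y22.50
M5
G0 X0.00 Y0.00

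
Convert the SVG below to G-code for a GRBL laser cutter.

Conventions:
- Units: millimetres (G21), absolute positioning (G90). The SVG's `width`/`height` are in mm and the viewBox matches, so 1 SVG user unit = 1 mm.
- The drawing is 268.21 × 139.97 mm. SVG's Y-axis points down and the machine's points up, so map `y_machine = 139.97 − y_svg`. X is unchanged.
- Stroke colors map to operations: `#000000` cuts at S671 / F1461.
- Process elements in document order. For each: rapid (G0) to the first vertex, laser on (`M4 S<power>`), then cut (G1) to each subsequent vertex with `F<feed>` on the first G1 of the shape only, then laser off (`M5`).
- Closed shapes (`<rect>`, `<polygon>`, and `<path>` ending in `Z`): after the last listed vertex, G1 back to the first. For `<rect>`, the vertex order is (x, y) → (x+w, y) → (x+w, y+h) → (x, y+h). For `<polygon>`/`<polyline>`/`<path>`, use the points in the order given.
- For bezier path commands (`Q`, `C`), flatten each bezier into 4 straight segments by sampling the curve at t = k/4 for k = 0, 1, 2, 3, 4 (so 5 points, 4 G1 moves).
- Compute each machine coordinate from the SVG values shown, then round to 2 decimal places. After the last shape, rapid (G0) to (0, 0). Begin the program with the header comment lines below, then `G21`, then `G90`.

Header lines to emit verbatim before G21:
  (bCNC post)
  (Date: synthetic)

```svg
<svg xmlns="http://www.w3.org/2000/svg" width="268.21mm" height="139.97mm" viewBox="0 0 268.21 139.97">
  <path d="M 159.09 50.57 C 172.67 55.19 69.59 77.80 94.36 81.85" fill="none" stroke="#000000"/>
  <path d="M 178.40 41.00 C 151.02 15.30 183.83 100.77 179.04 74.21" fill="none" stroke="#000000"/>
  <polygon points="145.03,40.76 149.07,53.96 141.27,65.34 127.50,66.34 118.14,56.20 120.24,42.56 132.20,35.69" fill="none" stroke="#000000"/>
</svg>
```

(bCNC post)
(Date: synthetic)
G21
G90
G0 X159.09 Y89.40
M4 S671
G1 X151.22 Y83.13 F1461
G1 X122.53 Y73.55
G1 X95.93 Y64.07
G1 X94.36 Y58.12
M5
G0 X178.40 Y98.97
M4 S671
G1 X167.62 Y100.89 F1461
G1 X170.25 Y82.04
G1 X177.11 Y63.36
G1 X179.04 Y65.76
M5
G0 X145.03 Y99.21
M4 S671
G1 X149.07 Y86.01 F1461
G1 X141.27 Y74.63
G1 X127.50 Y73.63
G1 X118.14 Y83.77
G1 X120.24 Y97.41
G1 X132.20 Y104.28
G1 X145.03 Y99.21
M5
G0 X0.00 Y0.00

viewBox `0 0 268.21 139.97` with mm width/height → 1 unit = 1 mm. Flip: y_m = 139.97 − y_svg.

**Shape 1** — `<path>` cubic bezier, stroke `#000000` → cut (S671, F1461). Control points (SVG): P0=(159.09,50.57), P1=(172.67,55.19), P2=(69.59,77.80), P3=(94.36,81.85); sampled at t=k/4. Machine vertices: (159.09,89.40) → (151.22,83.13) → (122.53,73.55) → (95.93,64.07) → (94.36,58.12). Open path.

**Shape 2** — `<path>` cubic bezier, stroke `#000000` → cut (S671, F1461). Control points (SVG): P0=(178.40,41.00), P1=(151.02,15.30), P2=(183.83,100.77), P3=(179.04,74.21); sampled at t=k/4. Machine vertices: (178.40,98.97) → (167.62,100.89) → (170.25,82.04) → (177.11,63.36) → (179.04,65.76). Open path.

**Shape 3** — `<polygon>` regular polygon, stroke `#000000` → cut (S671, F1461). Machine vertices: (145.03,99.21) → (149.07,86.01) → (141.27,74.63) → (127.50,73.63) → (118.14,83.77) → (120.24,97.41) → (132.20,104.28) → (145.03,99.21). Closed: final G1 returns to the first vertex.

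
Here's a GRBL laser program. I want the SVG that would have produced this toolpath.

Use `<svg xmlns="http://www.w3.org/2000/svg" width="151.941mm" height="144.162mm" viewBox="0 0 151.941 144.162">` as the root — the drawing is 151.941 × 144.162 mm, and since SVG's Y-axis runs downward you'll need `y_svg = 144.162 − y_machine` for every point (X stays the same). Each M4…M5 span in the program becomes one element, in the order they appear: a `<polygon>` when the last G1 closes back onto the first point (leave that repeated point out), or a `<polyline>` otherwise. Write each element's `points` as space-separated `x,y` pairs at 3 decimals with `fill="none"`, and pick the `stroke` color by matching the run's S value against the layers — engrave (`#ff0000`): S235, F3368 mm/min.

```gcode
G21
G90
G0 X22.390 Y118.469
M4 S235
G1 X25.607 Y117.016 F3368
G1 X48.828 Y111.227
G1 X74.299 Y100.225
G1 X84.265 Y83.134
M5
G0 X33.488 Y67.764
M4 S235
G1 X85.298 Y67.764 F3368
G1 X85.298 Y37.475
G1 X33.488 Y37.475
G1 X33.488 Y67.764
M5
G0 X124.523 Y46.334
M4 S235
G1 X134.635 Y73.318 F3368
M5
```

Each laser-on run becomes one SVG element. Flip Y back into SVG space with y_svg = 144.162 − y_machine. Every run uses S235, so all elements get stroke `#ff0000` (engrave).

Run 1: The run is open, so emit a `<polyline>` with points (Y-flipped): 22.390,25.693 25.607,27.146 48.828,32.935 74.299,43.937 84.265,61.028.

Run 2: The run returns to its start, so emit a `<polygon>` with points (Y-flipped): 33.488,76.398 85.298,76.398 85.298,106.687 33.488,106.687.

Run 3: The run is open, so emit a `<polyline>` with points (Y-flipped): 124.523,97.828 134.635,70.844.

<svg xmlns="http://www.w3.org/2000/svg" width="151.941mm" height="144.162mm" viewBox="0 0 151.941 144.162">
  <polyline points="22.390,25.693 25.607,27.146 48.828,32.935 74.299,43.937 84.265,61.028" fill="none" stroke="#ff0000"/>
  <polygon points="33.488,76.398 85.298,76.398 85.298,106.687 33.488,106.687" fill="none" stroke="#ff0000"/>
  <polyline points="124.523,97.828 134.635,70.844" fill="none" stroke="#ff0000"/>
</svg>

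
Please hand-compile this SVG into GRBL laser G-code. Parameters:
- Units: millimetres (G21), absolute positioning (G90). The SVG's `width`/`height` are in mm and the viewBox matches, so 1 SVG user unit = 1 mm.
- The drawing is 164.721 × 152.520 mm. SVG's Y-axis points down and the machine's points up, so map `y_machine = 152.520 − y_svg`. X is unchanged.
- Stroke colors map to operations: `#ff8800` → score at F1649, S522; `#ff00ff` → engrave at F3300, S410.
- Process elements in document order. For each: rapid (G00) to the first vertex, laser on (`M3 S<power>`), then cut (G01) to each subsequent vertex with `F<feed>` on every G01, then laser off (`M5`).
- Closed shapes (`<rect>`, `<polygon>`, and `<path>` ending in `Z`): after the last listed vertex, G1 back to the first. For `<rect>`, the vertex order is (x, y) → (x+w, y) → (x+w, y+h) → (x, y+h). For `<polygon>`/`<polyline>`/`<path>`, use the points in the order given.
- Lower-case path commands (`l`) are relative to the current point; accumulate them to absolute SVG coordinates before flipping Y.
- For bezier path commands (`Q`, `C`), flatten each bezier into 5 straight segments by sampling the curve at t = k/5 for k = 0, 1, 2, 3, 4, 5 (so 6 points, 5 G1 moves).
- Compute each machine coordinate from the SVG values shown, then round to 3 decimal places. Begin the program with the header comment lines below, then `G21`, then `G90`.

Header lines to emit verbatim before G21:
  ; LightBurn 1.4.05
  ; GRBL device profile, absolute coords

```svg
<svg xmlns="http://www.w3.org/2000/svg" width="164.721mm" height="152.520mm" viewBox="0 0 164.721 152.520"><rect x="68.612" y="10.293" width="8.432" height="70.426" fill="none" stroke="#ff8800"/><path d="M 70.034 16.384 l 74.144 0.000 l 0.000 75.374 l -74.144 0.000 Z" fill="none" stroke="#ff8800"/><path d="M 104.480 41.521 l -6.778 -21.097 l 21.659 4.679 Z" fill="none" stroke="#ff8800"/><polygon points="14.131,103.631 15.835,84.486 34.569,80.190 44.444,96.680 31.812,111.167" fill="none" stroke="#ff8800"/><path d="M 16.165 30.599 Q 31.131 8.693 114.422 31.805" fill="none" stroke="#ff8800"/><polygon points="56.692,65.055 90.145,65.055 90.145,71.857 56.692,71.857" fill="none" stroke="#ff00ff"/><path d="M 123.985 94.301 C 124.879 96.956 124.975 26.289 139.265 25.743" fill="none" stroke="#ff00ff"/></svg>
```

1 u = 1 mm; y_m = 152.520 − y.

[1] `<rect>` rectangle, #ff8800→score S522 F1649: (68.612,142.227) → (77.044,142.227) → (77.044,71.801) → (68.612,71.801) → (68.612,142.227) (closed)

[2] `<path>` rectangle, #ff8800→score S522 F1649: (70.034,136.136) → (144.178,136.136) → (144.178,60.762) → (70.034,60.762) → (70.034,136.136) (closed)

[3] `<path>` regular polygon, #ff8800→score S522 F1649: (104.480,110.999) → (97.702,132.096) → (119.361,127.417) → (104.480,110.999) (closed)

[4] `<polygon>` regular polygon, #ff8800→score S522 F1649: (14.131,48.889) → (15.835,68.034) → (34.569,72.330) → (44.444,55.840) → (31.812,41.353) → (14.131,48.889) (closed)

[5] `<path>` quadratic bezier, #ff8800→score S522 F1649: (16.165,121.921) → (24.884,128.883) → (39.070,132.243) → (58.721,132.002) → (83.839,128.159) → (114.422,120.715)

[6] `<polygon>` rectangle, #ff00ff→engrave S410 F3300: (56.692,87.465) → (90.145,87.465) → (90.145,80.663) → (56.692,80.663) → (56.692,87.465) (closed)

[7] `<path>` cubic bezier, #ff00ff→engrave S410 F3300: (123.985,58.219) → (124.546,64.277) → (125.634,81.047) → (127.971,101.644) → (132.274,119.182) → (139.265,126.777)

; LightBurn 1.4.05
; GRBL device profile, absolute coords
G21
G90
G00 X68.612 Y142.227
M3 S522
G01 X77.044 Y142.227 F1649
G01 X77.044 Y71.801 F1649
G01 X68.612 Y71.801 F1649
G01 X68.612 Y142.227 F1649
M5
G00 X70.034 Y136.136
M3 S522
G01 X144.178 Y136.136 F1649
G01 X144.178 Y60.762 F1649
G01 X70.034 Y60.762 F1649
G01 X70.034 Y136.136 F1649
M5
G00 X104.480 Y110.999
M3 S522
G01 X97.702 Y132.096 F1649
G01 X119.361 Y127.417 F1649
G01 X104.480 Y110.999 F1649
M5
G00 X14.131 Y48.889
M3 S522
G01 X15.835 Y68.034 F1649
G01 X34.569 Y72.330 F1649
G01 X44.444 Y55.840 F1649
G01 X31.812 Y41.353 F1649
G01 X14.131 Y48.889 F1649
M5
G00 X16.165 Y121.921
M3 S522
G01 X24.884 Y128.883 F1649
G01 X39.070 Y132.243 F1649
G01 X58.721 Y132.002 F1649
G01 X83.839 Y128.159 F1649
G01 X114.422 Y120.715 F1649
M5
G00 X56.692 Y87.465
M3 S410
G01 X90.145 Y87.465 F3300
G01 X90.145 Y80.663 F3300
G01 X56.692 Y80.663 F3300
G01 X56.692 Y87.465 F3300
M5
G00 X123.985 Y58.219
M3 S410
G01 X124.546 Y64.277 F3300
G01 X125.634 Y81.047 F3300
G01 X127.971 Y101.644 F3300
G01 X132.274 Y119.182 F3300
G01 X139.265 Y126.777 F3300
M5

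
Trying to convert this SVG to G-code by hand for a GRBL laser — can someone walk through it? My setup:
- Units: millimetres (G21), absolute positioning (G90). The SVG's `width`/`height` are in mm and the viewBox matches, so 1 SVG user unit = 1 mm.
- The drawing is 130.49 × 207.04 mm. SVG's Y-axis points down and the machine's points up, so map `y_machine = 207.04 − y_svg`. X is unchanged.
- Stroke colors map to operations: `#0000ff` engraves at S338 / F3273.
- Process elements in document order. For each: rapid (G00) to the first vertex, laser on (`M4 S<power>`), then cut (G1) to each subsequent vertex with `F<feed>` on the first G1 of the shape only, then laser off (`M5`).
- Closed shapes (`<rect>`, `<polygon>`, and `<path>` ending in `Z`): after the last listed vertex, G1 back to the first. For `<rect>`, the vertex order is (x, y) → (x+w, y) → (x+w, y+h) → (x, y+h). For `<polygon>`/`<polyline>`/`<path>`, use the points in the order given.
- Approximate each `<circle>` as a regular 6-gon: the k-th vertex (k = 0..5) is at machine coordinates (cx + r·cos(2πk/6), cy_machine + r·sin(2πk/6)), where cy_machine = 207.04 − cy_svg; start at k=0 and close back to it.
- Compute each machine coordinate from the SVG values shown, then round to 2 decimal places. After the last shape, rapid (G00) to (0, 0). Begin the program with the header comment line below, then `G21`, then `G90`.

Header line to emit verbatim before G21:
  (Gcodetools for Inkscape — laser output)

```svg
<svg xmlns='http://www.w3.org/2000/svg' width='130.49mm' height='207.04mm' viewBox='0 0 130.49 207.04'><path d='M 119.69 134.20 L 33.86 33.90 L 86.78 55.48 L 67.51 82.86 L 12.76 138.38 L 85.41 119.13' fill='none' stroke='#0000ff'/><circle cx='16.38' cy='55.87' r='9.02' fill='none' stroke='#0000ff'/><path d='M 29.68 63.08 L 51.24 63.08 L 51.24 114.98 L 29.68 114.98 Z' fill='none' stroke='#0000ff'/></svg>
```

viewBox `0 0 130.49 207.04` with mm width/height → 1 unit = 1 mm. Flip: y_m = 207.04 − y_svg.

**Shape 1** — `<path>` open polyline, stroke `#0000ff` → engrave (S338, F3273). Machine vertices: (119.69,72.84) → (33.86,173.14) → (86.78,151.56) → (67.51,124.18) → (12.76,68.66) → (85.41,87.91). Open path.

**Shape 2** — `<circle>` circle, stroke `#0000ff` → engrave (S338, F3273). Machine vertices: (25.40,151.17) → (20.89,158.98) → (11.87,158.98) → (7.36,151.17) → (11.87,143.36) → (20.89,143.36) → (25.40,151.17). Closed: final G1 returns to the first vertex.

**Shape 3** — `<path>` rectangle, stroke `#0000ff` → engrave (S338, F3273). Machine vertices: (29.68,143.96) → (51.24,143.96) → (51.24,92.06) → (29.68,92.06) → (29.68,143.96). Closed: final G1 returns to the first vertex.

(Gcodetools for Inkscape — laser output)
G21
G90
G00 X119.69 Y72.84
M4 S338
G1 X33.86 Y173.14 F3273
G1 X86.78 Y151.56
G1 X67.51 Y124.18
G1 X12.76 Y68.66
G1 X85.41 Y87.91
M5
G00 X25.40 Y151.17
M4 S338
G1 X20.89 Y158.98 F3273
G1 X11.87 Y158.98
G1 X7.36 Y151.17
G1 X11.87 Y143.36
G1 X20.89 Y143.36
G1 X25.40 Y151.17
M5
G00 X29.68 Y143.96
M4 S338
G1 X51.24 Y143.96 F3273
G1 X51.24 Y92.06
G1 X29.68 Y92.06
G1 X29.68 Y143.96
M5
G00 X0.00 Y0.00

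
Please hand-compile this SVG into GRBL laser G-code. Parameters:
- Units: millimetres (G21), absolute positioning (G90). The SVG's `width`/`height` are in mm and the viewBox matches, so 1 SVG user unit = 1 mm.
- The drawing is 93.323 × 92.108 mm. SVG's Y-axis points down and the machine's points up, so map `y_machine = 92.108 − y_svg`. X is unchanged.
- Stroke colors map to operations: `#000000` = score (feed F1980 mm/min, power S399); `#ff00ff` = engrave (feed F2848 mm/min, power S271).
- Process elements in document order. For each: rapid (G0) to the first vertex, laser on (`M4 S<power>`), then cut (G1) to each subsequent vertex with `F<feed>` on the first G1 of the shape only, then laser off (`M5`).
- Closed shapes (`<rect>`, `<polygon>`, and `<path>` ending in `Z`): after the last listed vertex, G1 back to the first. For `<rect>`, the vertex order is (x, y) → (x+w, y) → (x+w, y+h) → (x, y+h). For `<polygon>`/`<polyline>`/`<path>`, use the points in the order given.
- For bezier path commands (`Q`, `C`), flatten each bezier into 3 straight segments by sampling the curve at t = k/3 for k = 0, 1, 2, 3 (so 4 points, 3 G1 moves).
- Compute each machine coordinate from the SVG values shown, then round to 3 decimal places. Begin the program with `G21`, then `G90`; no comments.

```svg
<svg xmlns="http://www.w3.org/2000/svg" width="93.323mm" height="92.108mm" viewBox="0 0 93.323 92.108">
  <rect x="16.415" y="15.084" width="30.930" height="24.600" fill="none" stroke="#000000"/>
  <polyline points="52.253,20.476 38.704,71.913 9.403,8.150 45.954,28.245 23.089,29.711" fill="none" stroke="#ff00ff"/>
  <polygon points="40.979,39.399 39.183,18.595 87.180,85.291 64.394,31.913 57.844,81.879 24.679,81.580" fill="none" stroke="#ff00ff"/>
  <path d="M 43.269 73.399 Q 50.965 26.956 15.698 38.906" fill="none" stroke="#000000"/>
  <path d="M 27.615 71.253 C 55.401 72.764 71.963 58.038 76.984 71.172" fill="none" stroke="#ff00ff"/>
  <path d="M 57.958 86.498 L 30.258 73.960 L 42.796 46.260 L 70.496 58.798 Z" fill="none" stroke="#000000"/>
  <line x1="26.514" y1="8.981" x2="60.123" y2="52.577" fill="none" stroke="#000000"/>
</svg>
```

G21
G90
G0 X16.415 Y77.024
M4 S399
G1 X47.345 Y77.024 F1980
G1 X47.345 Y52.424
G1 X16.415 Y52.424
G1 X16.415 Y77.024
M5
G0 X52.253 Y71.632
M4 S271
G1 X38.704 Y20.195 F2848
G1 X9.403 Y83.958
G1 X45.954 Y63.863
G1 X23.089 Y62.397
M5
G0 X40.979 Y52.709
M4 S271
G1 X39.183 Y73.513 F2848
G1 X87.180 Y6.817
G1 X64.394 Y60.195
G1 X57.844 Y10.229
G1 X24.679 Y10.528
G1 X40.979 Y52.709
M5
G0 X43.269 Y18.709
M4 S399
G1 X43.626 Y43.183 F1980
G1 X34.436 Y54.681
G1 X15.698 Y53.202
M5
G0 X27.615 Y20.855
M4 S271
G1 X51.648 Y23.123 F2848
G1 X68.128 Y26.417
G1 X76.984 Y20.936
M5
G0 X57.958 Y5.610
M4 S399
G1 X30.258 Y18.148 F1980
G1 X42.796 Y45.848
G1 X70.496 Y33.310
G1 X57.958 Y5.610
M5
G0 X26.514 Y83.127
M4 S399
G1 X60.123 Y39.531 F1980
M5

viewBox `0 0 93.323 92.108` with mm width/height → 1 unit = 1 mm. Flip: y_m = 92.108 − y_svg.

**Shape 1** — `<rect>` rectangle, stroke `#000000` → score (S399, F1980). Machine vertices: (16.415,77.024) → (47.345,77.024) → (47.345,52.424) → (16.415,52.424) → (16.415,77.024). Closed: final G1 returns to the first vertex.

**Shape 2** — `<polyline>` open polyline, stroke `#ff00ff` → engrave (S271, F2848). Machine vertices: (52.253,71.632) → (38.704,20.195) → (9.403,83.958) → (45.954,63.863) → (23.089,62.397). Open path.

**Shape 3** — `<polygon>` closed polygon, stroke `#ff00ff` → engrave (S271, F2848). Machine vertices: (40.979,52.709) → (39.183,73.513) → (87.180,6.817) → (64.394,60.195) → (57.844,10.229) → (24.679,10.528) → (40.979,52.709). Closed: final G1 returns to the first vertex.

**Shape 4** — `<path>` quadratic bezier, stroke `#000000` → score (S399, F1980). Control points (SVG): P0=(43.269,73.399), P1=(50.965,26.956), P2=(15.698,38.906); sampled at t=k/3. Machine vertices: (43.269,18.709) → (43.626,43.183) → (34.436,54.681) → (15.698,53.202). Open path.

**Shape 5** — `<path>` cubic bezier, stroke `#ff00ff` → engrave (S271, F2848). Control points (SVG): P0=(27.615,71.253), P1=(55.401,72.764), P2=(71.963,58.038), P3=(76.984,71.172); sampled at t=k/3. Machine vertices: (27.615,20.855) → (51.648,23.123) → (68.128,26.417) → (76.984,20.936). Open path.

**Shape 6** — `<path>` regular polygon, stroke `#000000` → score (S399, F1980). Machine vertices: (57.958,5.610) → (30.258,18.148) → (42.796,45.848) → (70.496,33.310) → (57.958,5.610). Closed: final G1 returns to the first vertex.

**Shape 7** — `<line>` line segment, stroke `#000000` → score (S399, F1980). Machine vertices: (26.514,83.127) → (60.123,39.531). Open path.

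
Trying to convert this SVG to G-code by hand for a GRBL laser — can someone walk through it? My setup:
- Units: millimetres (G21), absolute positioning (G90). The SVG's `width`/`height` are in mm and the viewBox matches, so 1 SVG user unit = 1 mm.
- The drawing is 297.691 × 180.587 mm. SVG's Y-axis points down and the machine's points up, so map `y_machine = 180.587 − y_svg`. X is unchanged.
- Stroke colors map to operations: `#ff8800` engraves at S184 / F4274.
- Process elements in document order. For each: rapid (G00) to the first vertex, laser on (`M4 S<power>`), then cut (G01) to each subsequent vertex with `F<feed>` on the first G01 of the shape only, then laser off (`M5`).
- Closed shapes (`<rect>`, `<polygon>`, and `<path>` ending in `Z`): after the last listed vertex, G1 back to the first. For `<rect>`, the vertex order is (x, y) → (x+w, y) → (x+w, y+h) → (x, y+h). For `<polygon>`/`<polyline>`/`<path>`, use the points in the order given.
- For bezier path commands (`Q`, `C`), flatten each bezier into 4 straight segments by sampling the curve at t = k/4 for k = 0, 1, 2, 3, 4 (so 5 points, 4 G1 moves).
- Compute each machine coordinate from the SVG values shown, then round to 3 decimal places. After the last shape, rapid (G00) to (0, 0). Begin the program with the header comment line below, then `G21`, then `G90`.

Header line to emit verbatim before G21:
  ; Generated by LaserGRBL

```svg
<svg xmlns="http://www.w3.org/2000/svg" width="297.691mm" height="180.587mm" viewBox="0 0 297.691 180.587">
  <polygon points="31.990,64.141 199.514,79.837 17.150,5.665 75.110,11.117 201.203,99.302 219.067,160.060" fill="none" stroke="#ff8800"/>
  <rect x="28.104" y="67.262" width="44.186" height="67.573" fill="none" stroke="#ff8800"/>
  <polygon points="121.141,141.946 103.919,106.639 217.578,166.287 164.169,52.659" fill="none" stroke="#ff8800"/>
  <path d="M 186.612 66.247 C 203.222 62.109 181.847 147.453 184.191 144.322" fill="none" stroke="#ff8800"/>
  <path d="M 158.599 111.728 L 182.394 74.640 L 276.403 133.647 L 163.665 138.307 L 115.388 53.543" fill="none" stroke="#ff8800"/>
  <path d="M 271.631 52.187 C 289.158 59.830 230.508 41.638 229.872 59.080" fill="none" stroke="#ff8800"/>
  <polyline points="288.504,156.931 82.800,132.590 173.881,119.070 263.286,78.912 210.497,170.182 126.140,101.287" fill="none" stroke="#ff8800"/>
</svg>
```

; Generated by LaserGRBL
G21
G90
G00 X31.990 Y116.446
M4 S184
G01 X199.514 Y100.750 F4274
G01 X17.150 Y174.922
G01 X75.110 Y169.470
G01 X201.203 Y81.285
G01 X219.067 Y20.527
G01 X31.990 Y116.446
M5
G00 X28.104 Y113.325
M4 S184
G01 X72.290 Y113.325 F4274
G01 X72.290 Y45.752
G01 X28.104 Y45.752
G01 X28.104 Y113.325
M5
G00 X121.141 Y38.641
M4 S184
G01 X103.919 Y73.948 F4274
G01 X217.578 Y14.300
G01 X164.169 Y127.928
G01 X121.141 Y38.641
M5
G00 X186.612 Y114.340
M4 S184
G01 X192.911 Y103.446 F4274
G01 X190.751 Y75.680
G01 X185.916 Y47.725
G01 X184.191 Y36.265
M5
G00 X158.599 Y68.859
M4 S184
G01 X182.394 Y105.947 F4274
G01 X276.403 Y46.940
G01 X163.665 Y42.280
G01 X115.388 Y127.044
M5
G00 X271.631 Y128.400
M4 S184
G01 X272.590 Y126.551 F4274
G01 X257.563 Y128.628
G01 X239.130 Y128.868
G01 X229.872 Y121.507
M5
G00 X288.504 Y23.656
M4 S184
G01 X82.800 Y47.997 F4274
G01 X173.881 Y61.517
G01 X263.286 Y101.675
G01 X210.497 Y10.405
G01 X126.140 Y79.300
M5
G00 X0.000 Y0.000

1 u = 1 mm; y_m = 180.587 − y.

[1] `<polygon>` closed polygon, #ff8800→engrave S184 F4274: (31.990,116.446) → (199.514,100.750) → (17.150,174.922) → (75.110,169.470) → (201.203,81.285) → (219.067,20.527) → (31.990,116.446) (closed)

[2] `<rect>` rectangle, #ff8800→engrave S184 F4274: (28.104,113.325) → (72.290,113.325) → (72.290,45.752) → (28.104,45.752) → (28.104,113.325) (closed)

[3] `<polygon>` closed polygon, #ff8800→engrave S184 F4274: (121.141,38.641) → (103.919,73.948) → (217.578,14.300) → (164.169,127.928) → (121.141,38.641) (closed)

[4] `<path>` cubic bezier, #ff8800→engrave S184 F4274: (186.612,114.340) → (192.911,103.446) → (190.751,75.680) → (185.916,47.725) → (184.191,36.265)

[5] `<path>` open polyline, #ff8800→engrave S184 F4274: (158.599,68.859) → (182.394,105.947) → (276.403,46.940) → (163.665,42.280) → (115.388,127.044)

[6] `<path>` cubic bezier, #ff8800→engrave S184 F4274: (271.631,128.400) → (272.590,126.551) → (257.563,128.628) → (239.130,128.868) → (229.872,121.507)

[7] `<polyline>` open polyline, #ff8800→engrave S184 F4274: (288.504,23.656) → (82.800,47.997) → (173.881,61.517) → (263.286,101.675) → (210.497,10.405) → (126.140,79.300)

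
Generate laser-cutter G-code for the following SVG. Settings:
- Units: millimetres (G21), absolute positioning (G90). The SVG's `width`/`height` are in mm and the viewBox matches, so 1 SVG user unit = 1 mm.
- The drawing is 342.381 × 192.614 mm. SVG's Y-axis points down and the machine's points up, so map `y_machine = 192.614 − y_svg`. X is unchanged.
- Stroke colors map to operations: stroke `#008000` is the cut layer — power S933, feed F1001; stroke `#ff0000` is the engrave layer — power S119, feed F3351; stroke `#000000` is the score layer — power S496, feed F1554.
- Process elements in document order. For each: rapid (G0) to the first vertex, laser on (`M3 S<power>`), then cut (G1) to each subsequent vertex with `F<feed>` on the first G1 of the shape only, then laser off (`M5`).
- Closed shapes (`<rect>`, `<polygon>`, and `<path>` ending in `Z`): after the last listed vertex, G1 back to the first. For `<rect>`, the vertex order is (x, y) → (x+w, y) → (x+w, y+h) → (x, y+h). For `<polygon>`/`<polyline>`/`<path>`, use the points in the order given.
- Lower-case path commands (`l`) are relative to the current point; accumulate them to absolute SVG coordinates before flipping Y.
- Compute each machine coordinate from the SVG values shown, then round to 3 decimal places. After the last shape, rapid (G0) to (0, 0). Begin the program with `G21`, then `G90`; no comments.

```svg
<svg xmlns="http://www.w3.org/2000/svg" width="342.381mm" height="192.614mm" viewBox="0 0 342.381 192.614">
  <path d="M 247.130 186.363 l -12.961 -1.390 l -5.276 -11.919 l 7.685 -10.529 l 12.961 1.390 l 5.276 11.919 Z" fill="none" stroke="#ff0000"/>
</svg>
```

G21
G90
G0 X247.130 Y6.251
M3 S119
G1 X234.169 Y7.641 F3351
G1 X228.893 Y19.560
G1 X236.578 Y30.089
G1 X249.539 Y28.699
G1 X254.815 Y16.780
G1 X247.130 Y6.251
M5
G0 X0.000 Y0.000

1 u = 1 mm; y_m = 192.614 − y.

[1] `<path>` regular polygon, #ff0000→engrave S119 F3351: (247.130,6.251) → (234.169,7.641) → (228.893,19.560) → (236.578,30.089) → (249.539,28.699) → (254.815,16.780) → (247.130,6.251) (closed)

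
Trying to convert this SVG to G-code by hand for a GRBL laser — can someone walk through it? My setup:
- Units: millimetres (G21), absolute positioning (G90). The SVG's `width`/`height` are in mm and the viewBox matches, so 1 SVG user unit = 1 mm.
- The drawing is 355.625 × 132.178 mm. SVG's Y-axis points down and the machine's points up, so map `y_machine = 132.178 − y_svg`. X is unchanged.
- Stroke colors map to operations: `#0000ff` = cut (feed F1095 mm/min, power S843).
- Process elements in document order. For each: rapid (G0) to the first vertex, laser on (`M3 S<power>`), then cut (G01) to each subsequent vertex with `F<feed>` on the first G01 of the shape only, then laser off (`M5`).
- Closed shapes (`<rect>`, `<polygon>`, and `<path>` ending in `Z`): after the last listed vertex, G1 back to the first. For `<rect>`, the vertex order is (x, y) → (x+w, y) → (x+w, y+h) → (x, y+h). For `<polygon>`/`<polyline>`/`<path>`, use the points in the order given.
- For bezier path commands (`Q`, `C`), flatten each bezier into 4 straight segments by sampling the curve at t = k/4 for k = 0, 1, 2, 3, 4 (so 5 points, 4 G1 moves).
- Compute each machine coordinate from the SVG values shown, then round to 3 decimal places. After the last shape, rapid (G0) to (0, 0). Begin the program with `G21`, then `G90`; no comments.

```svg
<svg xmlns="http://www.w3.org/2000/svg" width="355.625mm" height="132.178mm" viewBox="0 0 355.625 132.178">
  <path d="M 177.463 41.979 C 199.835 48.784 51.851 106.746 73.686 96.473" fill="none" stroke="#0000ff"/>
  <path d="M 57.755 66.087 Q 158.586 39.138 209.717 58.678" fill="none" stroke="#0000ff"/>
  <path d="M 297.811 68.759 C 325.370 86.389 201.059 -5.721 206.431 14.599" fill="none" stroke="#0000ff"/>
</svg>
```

1 u = 1 mm; y_m = 132.178 − y.

[1] `<path>` cubic bezier, #0000ff→cut S843 F1095: (177.463,90.199) → (167.615,77.369) → (125.776,56.548) → (83.836,38.929) → (73.686,35.705)

[2] `<path>` quadratic bezier, #0000ff→cut S843 F1095: (57.755,66.091) → (105.064,76.660) → (146.161,81.418) → (181.045,80.364) → (209.717,73.500)

[3] `<path>` cubic bezier, #0000ff→cut S843 F1095: (297.811,63.419) → (294.404,67.301) → (260.441,91.508) → (222.318,115.210) → (206.431,117.579)

G21
G90
G0 X177.463 Y90.199
M3 S843
G01 X167.615 Y77.369 F1095
G01 X125.776 Y56.548
G01 X83.836 Y38.929
G01 X73.686 Y35.705
M5
G0 X57.755 Y66.091
M3 S843
G01 X105.064 Y76.660 F1095
G01 X146.161 Y81.418
G01 X181.045 Y80.364
G01 X209.717 Y73.500
M5
G0 X297.811 Y63.419
M3 S843
G01 X294.404 Y67.301 F1095
G01 X260.441 Y91.508
G01 X222.318 Y115.210
G01 X206.431 Y117.579
M5
G0 X0.000 Y0.000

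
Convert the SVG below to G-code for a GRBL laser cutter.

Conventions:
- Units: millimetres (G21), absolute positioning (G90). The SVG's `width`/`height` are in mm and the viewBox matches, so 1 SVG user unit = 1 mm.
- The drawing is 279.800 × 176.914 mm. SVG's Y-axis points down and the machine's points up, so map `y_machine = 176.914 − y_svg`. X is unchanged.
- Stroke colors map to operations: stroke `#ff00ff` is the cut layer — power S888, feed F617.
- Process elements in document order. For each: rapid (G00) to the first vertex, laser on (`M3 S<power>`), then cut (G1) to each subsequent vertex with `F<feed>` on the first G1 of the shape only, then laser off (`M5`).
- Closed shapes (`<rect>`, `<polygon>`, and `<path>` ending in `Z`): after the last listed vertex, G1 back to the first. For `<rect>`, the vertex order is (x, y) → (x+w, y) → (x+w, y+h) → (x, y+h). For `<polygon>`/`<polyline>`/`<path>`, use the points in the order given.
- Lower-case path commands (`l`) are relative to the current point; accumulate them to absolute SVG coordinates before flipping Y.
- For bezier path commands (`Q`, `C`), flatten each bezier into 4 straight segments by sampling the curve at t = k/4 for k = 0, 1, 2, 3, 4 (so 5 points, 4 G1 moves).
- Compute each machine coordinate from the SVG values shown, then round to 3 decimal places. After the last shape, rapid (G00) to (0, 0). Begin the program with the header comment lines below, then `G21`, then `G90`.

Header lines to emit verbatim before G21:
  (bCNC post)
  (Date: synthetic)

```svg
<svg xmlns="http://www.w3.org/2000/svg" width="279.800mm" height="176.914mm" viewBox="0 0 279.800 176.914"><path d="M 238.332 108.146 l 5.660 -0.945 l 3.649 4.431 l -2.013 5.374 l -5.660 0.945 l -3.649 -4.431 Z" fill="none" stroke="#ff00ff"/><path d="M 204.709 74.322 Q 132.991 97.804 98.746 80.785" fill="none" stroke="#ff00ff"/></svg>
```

(bCNC post)
(Date: synthetic)
G21
G90
G00 X238.332 Y68.768
M3 S888
G1 X243.992 Y69.713 F617
G1 X247.641 Y65.282
G1 X245.628 Y59.908
G1 X239.968 Y58.963
G1 X236.319 Y63.394
G1 X238.332 Y68.768
M5
G00 X204.709 Y102.592
M3 S888
G1 X171.192 Y93.382 F617
G1 X142.359 Y89.235
G1 X118.211 Y90.151
G1 X98.746 Y96.129
M5
G00 X0.000 Y0.000

viewBox `0 0 279.800 176.914` with mm width/height → 1 unit = 1 mm. Flip: y_m = 176.914 − y_svg.

**Shape 1** — `<path>` regular polygon, stroke `#ff00ff` → cut (S888, F617). Machine vertices: (238.332,68.768) → (243.992,69.713) → (247.641,65.282) → (245.628,59.908) → (239.968,58.963) → (236.319,63.394) → (238.332,68.768). Closed: final G1 returns to the first vertex.

**Shape 2** — `<path>` quadratic bezier, stroke `#ff00ff` → cut (S888, F617). Control points (SVG): P0=(204.709,74.322), P1=(132.991,97.804), P2=(98.746,80.785); sampled at t=k/4. Machine vertices: (204.709,102.592) → (171.192,93.382) → (142.359,89.235) → (118.211,90.151) → (98.746,96.129). Open path.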